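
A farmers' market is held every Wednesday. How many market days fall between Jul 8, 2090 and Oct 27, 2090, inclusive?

16 Wednesdays

Jul 8, 2090 is a Saturday.
The range spans 112 days (inclusive of both endpoints).
112 = 7 × 16, so the span is exactly 16 full weeks.
Each full week contributes one Wednesday: 16 so far.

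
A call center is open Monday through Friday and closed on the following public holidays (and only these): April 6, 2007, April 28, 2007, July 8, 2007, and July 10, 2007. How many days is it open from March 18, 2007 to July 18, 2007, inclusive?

March 18, 2007 is a Sunday.
That's 123 days from start to end, counting both.
123 = 7 × 17 + 4, so there are 17 full weeks plus 4 extra days.
Each full week contributes 5 weekdays (Mon–Fri): 17 × 5 = 85.
The 4 extra days are Sun, Mon, Tue, Wed — 3 of them qualify.
Total: 85 + 3 = 88.
Holidays: April 6, 2007 (Fri); April 28, 2007 (Sat); July 8, 2007 (Sun); July 10, 2007 (Tue).
2 of the 4 holidays fall on weekdays; the rest are weekends and were already excluded.
Business days: 88 − 2 = 86.

86 working days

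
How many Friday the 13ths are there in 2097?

The 13th falls on a Friday when the month's 13th has weekday Fri.
Jan 13 is Sun; Feb 13 is Wed; Mar 13 is Wed; Apr 13 is Sat; May 13 is Mon; Jun 13 is Thu; Jul 13 is Sat; Aug 13 is Tue; Sep 13 is Fri ✓; Oct 13 is Sun; Nov 13 is Wed; Dec 13 is Fri ✓.
Friday the 13ths: Sep, Dec.

2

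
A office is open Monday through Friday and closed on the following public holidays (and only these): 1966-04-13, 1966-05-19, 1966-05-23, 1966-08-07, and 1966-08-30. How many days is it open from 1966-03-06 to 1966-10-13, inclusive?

1966-03-06 is a Sunday.
From 1966-03-06 to 1966-10-13 is 222 days inclusive.
222 = 7 × 31 + 5, so there are 31 full weeks plus 5 extra days.
Each full week contributes 5 weekdays (Mon–Fri): 31 × 5 = 155.
The 5 extra days are Sunday, Monday, Tuesday, Wednesday, Thursday — 4 of them qualify.
Total: 155 + 4 = 159.
Holidays: 1966-04-13 (Wed); 1966-05-19 (Thu); 1966-05-23 (Mon); 1966-08-07 (Sun); 1966-08-30 (Tue).
4 of the 5 holidays fall on weekdays; the rest are weekends and were already excluded.
Business days: 159 − 4 = 155.

155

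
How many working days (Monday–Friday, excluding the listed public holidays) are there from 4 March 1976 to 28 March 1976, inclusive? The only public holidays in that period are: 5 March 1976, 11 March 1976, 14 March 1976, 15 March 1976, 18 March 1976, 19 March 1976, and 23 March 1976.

4 March 1976 is a Thursday.
That's 25 days from start to end, counting both.
25 = 7 × 3 + 4, so there are 3 full weeks plus 4 extra days.
Each full week contributes 5 weekdays (Mon–Fri): 3 × 5 = 15.
The 4 extra days are Thu, Fri, Sat, Sun — 2 of them qualify.
Total: 15 + 2 = 17.
Holidays: 5 March 1976 (Fri); 11 March 1976 (Thu); 14 March 1976 (Sun); 15 March 1976 (Mon); 18 March 1976 (Thu); 19 March 1976 (Fri); 23 March 1976 (Tue).
6 of the 7 holidays fall on weekdays; the rest are weekends and were already excluded.
Business days: 17 − 6 = 11.

11 working days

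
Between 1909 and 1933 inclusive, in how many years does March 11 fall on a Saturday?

4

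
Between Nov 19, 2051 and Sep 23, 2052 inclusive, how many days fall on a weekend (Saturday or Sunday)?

Nov 19, 2051 is a Sunday.
The range spans 310 days (inclusive of both endpoints).
310 = 7 × 44 + 2, so there are 44 full weeks plus 2 extra days.
Each full week contributes 2 weekend days (Sat, Sun): 44 × 2 = 88.
The 2 extra days are Sunday, Monday — 1 of them qualifies.
Total: 88 + 1 = 89.

89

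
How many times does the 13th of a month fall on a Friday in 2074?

The 13th falls on a Friday when the month's 13th has weekday Fri.
Jan 13 is Sat; Feb 13 is Tue; Mar 13 is Tue; Apr 13 is Fri ✓; May 13 is Sun; Jun 13 is Wed; Jul 13 is Fri ✓; Aug 13 is Mon; Sep 13 is Thu; Oct 13 is Sat; Nov 13 is Tue; Dec 13 is Thu.
Friday the 13ths: Apr, Jul.

2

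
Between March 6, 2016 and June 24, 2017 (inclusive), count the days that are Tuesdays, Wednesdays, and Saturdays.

March 6, 2016 is a Sunday.
The range spans 476 days (inclusive of both endpoints).
476 = 7 × 68, so the span is exactly 68 full weeks.
Each full week contributes 3 days from the set (Tue, Wed, Sat): 68 × 3 = 204.

204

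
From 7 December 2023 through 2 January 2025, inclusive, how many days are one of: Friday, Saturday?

112

7 December 2023 is a Thursday.
The range spans 393 days (inclusive of both endpoints).
393 = 7 × 56 + 1, so there are 56 full weeks plus 1 extra day.
Each full week contributes 2 days from the set (Fri, Sat): 56 × 2 = 112.
The 1 extra day is Thursday — none qualify.
Total: 112 + 0 = 112.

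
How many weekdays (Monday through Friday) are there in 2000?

260 weekdays

January 1, 2000 is a Saturday.
The range spans 366 days (inclusive of both endpoints).
366 = 7 × 52 + 2, so there are 52 full weeks plus 2 extra days.
Each full week contributes 5 weekdays (Mon–Fri): 52 × 5 = 260.
The 2 extra days are Sat, Sun — none qualify.
Total: 260 + 0 = 260.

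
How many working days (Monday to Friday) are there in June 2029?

21

June 1, 2029 is a Friday.
That's 30 days from start to end, counting both.
30 = 7 × 4 + 2, so there are 4 full weeks plus 2 extra days.
Each full week contributes 5 weekdays (Mon–Fri): 4 × 5 = 20.
The 2 extra days are Friday, Saturday — 1 of them qualifies.
Total: 20 + 1 = 21.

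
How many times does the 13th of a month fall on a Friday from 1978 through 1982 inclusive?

Friday-the-13ths by year:
1978: Jan, Oct
1979: Apr, Jul
1980: Jun
1981: Feb, Mar, Nov
1982: Aug

9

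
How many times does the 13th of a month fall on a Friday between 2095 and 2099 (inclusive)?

Friday-the-13ths by year:
2095: May
2096: Jan, Apr, Jul
2097: Sep, Dec
2098: Jun
2099: Feb, Mar, Nov

10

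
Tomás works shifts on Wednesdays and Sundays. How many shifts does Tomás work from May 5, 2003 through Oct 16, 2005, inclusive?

May 5, 2003 is a Monday.
That's 896 days from start to end, counting both.
896 = 7 × 128, so the span is exactly 128 full weeks.
Each full week contributes 2 days from the set (Wed, Sun): 128 × 2 = 256.

256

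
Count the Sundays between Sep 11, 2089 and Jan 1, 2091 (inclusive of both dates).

Sep 11, 2089 is a Sunday.
From Sep 11, 2089 to Jan 1, 2091 is 478 days inclusive.
478 = 7 × 68 + 2, so there are 68 full weeks plus 2 extra days.
Each full week contributes one Sunday: 68 so far.
The 2 extra days are Sun, Mon — 1 of them qualifies.
Total: 68 + 1 = 69.

69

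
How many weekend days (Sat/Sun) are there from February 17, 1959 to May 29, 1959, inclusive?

28

February 17, 1959 is a Tuesday.
That's 102 days from start to end, counting both.
102 = 7 × 14 + 4, so there are 14 full weeks plus 4 extra days.
Each full week contributes 2 weekend days (Sat, Sun): 14 × 2 = 28.
The 4 extra days are Tue, Wed, Thu, Fri — none qualify.
Total: 28 + 0 = 28.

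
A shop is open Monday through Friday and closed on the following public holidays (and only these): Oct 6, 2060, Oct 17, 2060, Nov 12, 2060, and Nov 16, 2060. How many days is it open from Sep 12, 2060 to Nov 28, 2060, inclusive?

52

Sep 12, 2060 is a Sunday.
That's 78 days from start to end, counting both.
78 = 7 × 11 + 1, so there are 11 full weeks plus 1 extra day.
Each full week contributes 5 weekdays (Mon–Fri): 11 × 5 = 55.
The 1 extra day is Sun — none qualify.
Total: 55 + 0 = 55.
Holidays: Oct 6, 2060 (Wed); Oct 17, 2060 (Sun); Nov 12, 2060 (Fri); Nov 16, 2060 (Tue).
3 of the 4 holidays fall on weekdays; the rest are weekends and were already excluded.
Business days: 55 − 3 = 52.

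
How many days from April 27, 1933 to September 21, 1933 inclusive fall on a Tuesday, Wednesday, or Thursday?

April 27, 1933 is a Thursday.
That's 148 days from start to end, counting both.
148 = 7 × 21 + 1, so there are 21 full weeks plus 1 extra day.
Each full week contributes 3 days from the set (Tue, Wed, Thu): 21 × 3 = 63.
The 1 extra day is Thursday — 1 of them qualifies.
Total: 63 + 1 = 64.

64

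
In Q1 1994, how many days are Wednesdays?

13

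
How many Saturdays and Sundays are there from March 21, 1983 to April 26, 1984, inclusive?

114

March 21, 1983 is a Monday.
From March 21, 1983 to April 26, 1984 is 403 days inclusive.
403 = 7 × 57 + 4, so there are 57 full weeks plus 4 extra days.
Each full week contributes 2 weekend days (Sat, Sun): 57 × 2 = 114.
The 4 extra days are Monday, Tuesday, Wednesday, Thursday — none qualify.
Total: 114 + 0 = 114.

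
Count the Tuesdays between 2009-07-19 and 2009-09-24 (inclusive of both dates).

10

2009-07-19 is a Sunday.
That's 68 days from start to end, counting both.
68 = 7 × 9 + 5, so there are 9 full weeks plus 5 extra days.
Each full week contributes one Tuesday: 9 so far.
The 5 extra days are Sunday, Monday, Tuesday, Wednesday, Thursday — 1 of them qualifies.
Total: 9 + 1 = 10.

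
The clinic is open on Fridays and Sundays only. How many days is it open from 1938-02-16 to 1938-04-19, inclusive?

18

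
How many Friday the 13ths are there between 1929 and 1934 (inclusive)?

Friday-the-13ths by year:
1929: Sep, Dec
1930: Jun
1931: Feb, Mar, Nov
1932: May
1933: Jan, Oct
1934: Apr, Jul

11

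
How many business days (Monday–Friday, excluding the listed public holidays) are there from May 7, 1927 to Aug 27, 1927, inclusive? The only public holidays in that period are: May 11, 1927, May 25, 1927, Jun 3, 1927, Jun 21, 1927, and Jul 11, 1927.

May 7, 1927 is a Saturday.
That's 113 days from start to end, counting both.
113 = 7 × 16 + 1, so there are 16 full weeks plus 1 extra day.
Each full week contributes 5 weekdays (Mon–Fri): 16 × 5 = 80.
The 1 extra day is Saturday — none qualify.
Total: 80 + 0 = 80.
Holidays: May 11, 1927 (Wed); May 25, 1927 (Wed); Jun 3, 1927 (Fri); Jun 21, 1927 (Tue); Jul 11, 1927 (Mon).
All 5 holidays fall on weekdays, so subtract 5.
Business days: 80 − 5 = 75.

75 business days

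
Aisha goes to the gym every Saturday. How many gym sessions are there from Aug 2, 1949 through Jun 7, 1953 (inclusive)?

Aug 2, 1949 is a Tuesday.
From Aug 2, 1949 to Jun 7, 1953 is 1406 days inclusive.
1406 = 7 × 200 + 6, so there are 200 full weeks plus 6 extra days.
Each full week contributes one Saturday: 200 so far.
The 6 extra days are Tuesday, Wednesday, Thursday, Friday, Saturday, Sunday — 1 of them qualifies.
Total: 200 + 1 = 201.

201 Saturdays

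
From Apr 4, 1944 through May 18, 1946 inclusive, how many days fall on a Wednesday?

Apr 4, 1944 is a Tuesday.
The range spans 775 days (inclusive of both endpoints).
775 = 7 × 110 + 5, so there are 110 full weeks plus 5 extra days.
Each full week contributes one Wednesday: 110 so far.
The 5 extra days are Tuesday, Wednesday, Thursday, Friday, Saturday — 1 of them qualifies.
Total: 110 + 1 = 111.

111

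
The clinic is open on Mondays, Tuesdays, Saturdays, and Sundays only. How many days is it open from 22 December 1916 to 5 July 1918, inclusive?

320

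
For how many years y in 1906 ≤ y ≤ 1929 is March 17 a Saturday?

Day of week of March 17 in each year:
1906: Sat ✓, 1907: Sun, 1908: Tue, 1909: Wed, 1910: Thu, 1911: Fri, 1912: Sun, 1913: Mon, 1914: Tue, 1915: Wed, 1916: Fri, 1917: Sat ✓, 1918: Sun, 1919: Mon, 1920: Wed, 1921: Thu, 1922: Fri, 1923: Sat ✓, 1924: Mon, 1925: Tue, 1926: Wed, 1927: Thu, 1928: Sat ✓, 1929: Sun
Saturdays: 1906, 1917, 1923, 1928.

4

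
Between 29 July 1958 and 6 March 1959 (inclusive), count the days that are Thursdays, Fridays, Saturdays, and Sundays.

126

29 July 1958 is a Tuesday.
The range spans 221 days (inclusive of both endpoints).
221 = 7 × 31 + 4, so there are 31 full weeks plus 4 extra days.
Each full week contributes 4 days from the set (Thu, Fri, Sat, Sun): 31 × 4 = 124.
The 4 extra days are Tue, Wed, Thu, Fri — 2 of them qualify.
Total: 124 + 2 = 126.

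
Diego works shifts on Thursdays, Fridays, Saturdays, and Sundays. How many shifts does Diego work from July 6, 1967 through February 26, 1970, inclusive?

553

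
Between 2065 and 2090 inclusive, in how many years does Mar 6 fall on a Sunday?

4

Day of week of March 6 in each year:
2065: Fri, 2066: Sat, 2067: Sun ✓, 2068: Tue, 2069: Wed, 2070: Thu, 2071: Fri, 2072: Sun ✓, 2073: Mon, 2074: Tue, 2075: Wed, 2076: Fri, 2077: Sat, 2078: Sun ✓, 2079: Mon, 2080: Wed, 2081: Thu, 2082: Fri, 2083: Sat, 2084: Mon, 2085: Tue, 2086: Wed, 2087: Thu, 2088: Sat, 2089: Sun ✓, 2090: Mon
Sundays: 2067, 2072, 2078, 2089.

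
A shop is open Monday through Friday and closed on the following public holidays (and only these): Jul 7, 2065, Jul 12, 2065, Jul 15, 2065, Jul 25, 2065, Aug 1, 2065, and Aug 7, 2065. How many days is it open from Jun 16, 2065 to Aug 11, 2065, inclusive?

38 business days

Jun 16, 2065 is a Tuesday.
From Jun 16, 2065 to Aug 11, 2065 is 57 days inclusive.
57 = 7 × 8 + 1, so there are 8 full weeks plus 1 extra day.
Each full week contributes 5 weekdays (Mon–Fri): 8 × 5 = 40.
The 1 extra day is Tuesday — 1 of them qualifies.
Total: 40 + 1 = 41.
Holidays: Jul 7, 2065 (Tue); Jul 12, 2065 (Sun); Jul 15, 2065 (Wed); Jul 25, 2065 (Sat); Aug 1, 2065 (Sat); Aug 7, 2065 (Fri).
3 of the 6 holidays fall on weekdays; the rest are weekends and were already excluded.
Business days: 41 − 3 = 38.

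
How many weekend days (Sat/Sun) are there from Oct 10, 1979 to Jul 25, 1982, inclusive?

Oct 10, 1979 is a Wednesday.
From Oct 10, 1979 to Jul 25, 1982 is 1020 days inclusive.
1020 = 7 × 145 + 5, so there are 145 full weeks plus 5 extra days.
Each full week contributes 2 weekend days (Sat, Sun): 145 × 2 = 290.
The 5 extra days are Wednesday, Thursday, Friday, Saturday, Sunday — 2 of them qualify.
Total: 290 + 2 = 292.

292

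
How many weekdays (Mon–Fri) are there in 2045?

260

January 1, 2045 is a Sunday.
That's 365 days from start to end, counting both.
365 = 7 × 52 + 1, so there are 52 full weeks plus 1 extra day.
Each full week contributes 5 weekdays (Mon–Fri): 52 × 5 = 260.
The 1 extra day is Sun — none qualify.
Total: 260 + 0 = 260.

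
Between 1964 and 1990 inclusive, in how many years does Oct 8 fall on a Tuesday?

Day of week of October 8 in each year:
1964: Thu, 1965: Fri, 1966: Sat, 1967: Sun, 1968: Tue ✓, 1969: Wed, 1970: Thu, 1971: Fri, 1972: Sun, 1973: Mon, 1974: Tue ✓, 1975: Wed, 1976: Fri, 1977: Sat, 1978: Sun, 1979: Mon, 1980: Wed, 1981: Thu, 1982: Fri, 1983: Sat, 1984: Mon, 1985: Tue ✓, 1986: Wed, 1987: Thu, 1988: Sat, 1989: Sun, 1990: Mon
Tuesdays: 1968, 1974, 1985.

3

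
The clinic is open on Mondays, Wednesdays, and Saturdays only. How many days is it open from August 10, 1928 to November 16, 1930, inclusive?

355

August 10, 1928 is a Friday.
That's 829 days from start to end, counting both.
829 = 7 × 118 + 3, so there are 118 full weeks plus 3 extra days.
Each full week contributes 3 days from the set (Mon, Wed, Sat): 118 × 3 = 354.
The 3 extra days are Friday, Saturday, Sunday — 1 of them qualifies.
Total: 354 + 1 = 355.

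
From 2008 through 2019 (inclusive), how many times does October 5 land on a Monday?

Day of week of October 5 in each year:
2008: Sun, 2009: Mon ✓, 2010: Tue, 2011: Wed, 2012: Fri, 2013: Sat, 2014: Sun, 2015: Mon ✓, 2016: Wed, 2017: Thu, 2018: Fri, 2019: Sat
Mondays: 2009, 2015.

2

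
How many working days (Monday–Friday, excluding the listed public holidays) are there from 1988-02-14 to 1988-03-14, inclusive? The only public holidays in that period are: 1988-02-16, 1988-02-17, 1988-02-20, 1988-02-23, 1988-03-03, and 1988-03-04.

16

1988-02-14 is a Sunday.
From 1988-02-14 to 1988-03-14 is 30 days inclusive.
30 = 7 × 4 + 2, so there are 4 full weeks plus 2 extra days.
Each full week contributes 5 weekdays (Mon–Fri): 4 × 5 = 20.
The 2 extra days are Sun, Mon — 1 of them qualifies.
Total: 20 + 1 = 21.
Holidays: 1988-02-16 (Tue); 1988-02-17 (Wed); 1988-02-20 (Sat); 1988-02-23 (Tue); 1988-03-03 (Thu); 1988-03-04 (Fri).
5 of the 6 holidays fall on weekdays; the rest are weekends and were already excluded.
Business days: 21 − 5 = 16.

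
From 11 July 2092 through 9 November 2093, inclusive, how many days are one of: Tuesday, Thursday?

138

11 July 2092 is a Friday.
The range spans 487 days (inclusive of both endpoints).
487 = 7 × 69 + 4, so there are 69 full weeks plus 4 extra days.
Each full week contributes 2 days from the set (Tue, Thu): 69 × 2 = 138.
The 4 extra days are Fri, Sat, Sun, Mon — none qualify.
Total: 138 + 0 = 138.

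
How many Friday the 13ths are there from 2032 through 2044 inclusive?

Friday-the-13ths by year:
2032: Feb, Aug
2033: May
2034: Jan, Oct
2035: Apr, Jul
2036: Jun
2037: Feb, Mar, Nov
2038: Aug
2039: May
2040: Jan, Apr, Jul
2041: Sep, Dec
2042: Jun
2043: Feb, Mar, Nov
2044: May

23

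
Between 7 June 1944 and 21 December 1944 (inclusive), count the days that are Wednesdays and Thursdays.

7 June 1944 is a Wednesday.
The range spans 198 days (inclusive of both endpoints).
198 = 7 × 28 + 2, so there are 28 full weeks plus 2 extra days.
Each full week contributes 2 days from the set (Wed, Thu): 28 × 2 = 56.
The 2 extra days are Wed, Thu — 2 of them qualify.
Total: 56 + 2 = 58.

58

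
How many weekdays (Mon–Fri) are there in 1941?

261 weekdays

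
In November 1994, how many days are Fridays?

1 November 1994 is a Tuesday.
The range spans 30 days (inclusive of both endpoints).
30 = 7 × 4 + 2, so there are 4 full weeks plus 2 extra days.
Each full week contributes one Friday: 4 so far.
The 2 extra days are Tuesday, Wednesday — none qualify.
Total: 4 + 0 = 4.

4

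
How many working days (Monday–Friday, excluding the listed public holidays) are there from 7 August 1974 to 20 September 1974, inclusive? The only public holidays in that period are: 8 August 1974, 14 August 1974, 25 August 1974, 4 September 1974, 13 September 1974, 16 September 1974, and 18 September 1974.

7 August 1974 is a Wednesday.
The range spans 45 days (inclusive of both endpoints).
45 = 7 × 6 + 3, so there are 6 full weeks plus 3 extra days.
Each full week contributes 5 weekdays (Mon–Fri): 6 × 5 = 30.
The 3 extra days are Wed, Thu, Fri — 3 of them qualify.
Total: 30 + 3 = 33.
Holidays: 8 August 1974 (Thu); 14 August 1974 (Wed); 25 August 1974 (Sun); 4 September 1974 (Wed); 13 September 1974 (Fri); 16 September 1974 (Mon); 18 September 1974 (Wed).
6 of the 7 holidays fall on weekdays; the rest are weekends and were already excluded.
Business days: 33 − 6 = 27.

27 working days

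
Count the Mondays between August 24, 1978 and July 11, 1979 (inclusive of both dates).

46

August 24, 1978 is a Thursday.
The range spans 322 days (inclusive of both endpoints).
322 = 7 × 46, so the span is exactly 46 full weeks.
Each full week contributes one Monday: 46 so far.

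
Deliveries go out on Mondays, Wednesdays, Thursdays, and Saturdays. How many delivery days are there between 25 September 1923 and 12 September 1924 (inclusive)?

25 September 1923 is a Tuesday.
That's 354 days from start to end, counting both.
354 = 7 × 50 + 4, so there are 50 full weeks plus 4 extra days.
Each full week contributes 4 days from the set (Mon, Wed, Thu, Sat): 50 × 4 = 200.
The 4 extra days are Tue, Wed, Thu, Fri — 2 of them qualify.
Total: 200 + 2 = 202.

202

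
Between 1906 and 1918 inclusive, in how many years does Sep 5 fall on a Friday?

Day of week of September 5 in each year:
1906: Wed, 1907: Thu, 1908: Sat, 1909: Sun, 1910: Mon, 1911: Tue, 1912: Thu, 1913: Fri ✓, 1914: Sat, 1915: Sun, 1916: Tue, 1917: Wed, 1918: Thu
Fridays: 1913.

1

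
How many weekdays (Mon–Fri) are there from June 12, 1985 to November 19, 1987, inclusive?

June 12, 1985 is a Wednesday.
The range spans 891 days (inclusive of both endpoints).
891 = 7 × 127 + 2, so there are 127 full weeks plus 2 extra days.
Each full week contributes 5 weekdays (Mon–Fri): 127 × 5 = 635.
The 2 extra days are Wed, Thu — 2 of them qualify.
Total: 635 + 2 = 637.

637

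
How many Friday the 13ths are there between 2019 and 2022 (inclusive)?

6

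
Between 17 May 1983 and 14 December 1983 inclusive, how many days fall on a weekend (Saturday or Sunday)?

60

17 May 1983 is a Tuesday.
The range spans 212 days (inclusive of both endpoints).
212 = 7 × 30 + 2, so there are 30 full weeks plus 2 extra days.
Each full week contributes 2 weekend days (Sat, Sun): 30 × 2 = 60.
The 2 extra days are Tuesday, Wednesday — none qualify.
Total: 60 + 0 = 60.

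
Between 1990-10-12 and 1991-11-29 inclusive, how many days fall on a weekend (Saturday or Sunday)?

118

1990-10-12 is a Friday.
From 1990-10-12 to 1991-11-29 is 414 days inclusive.
414 = 7 × 59 + 1, so there are 59 full weeks plus 1 extra day.
Each full week contributes 2 weekend days (Sat, Sun): 59 × 2 = 118.
The 1 extra day is Friday — none qualify.
Total: 118 + 0 = 118.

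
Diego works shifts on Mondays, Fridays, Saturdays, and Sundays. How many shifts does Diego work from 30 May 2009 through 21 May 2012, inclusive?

623

30 May 2009 is a Saturday.
The range spans 1088 days (inclusive of both endpoints).
1088 = 7 × 155 + 3, so there are 155 full weeks plus 3 extra days.
Each full week contributes 4 days from the set (Mon, Fri, Sat, Sun): 155 × 4 = 620.
The 3 extra days are Saturday, Sunday, Monday — 3 of them qualify.
Total: 620 + 3 = 623.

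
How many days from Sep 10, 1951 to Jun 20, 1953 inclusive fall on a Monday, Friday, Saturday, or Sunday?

371

Sep 10, 1951 is a Monday.
That's 650 days from start to end, counting both.
650 = 7 × 92 + 6, so there are 92 full weeks plus 6 extra days.
Each full week contributes 4 days from the set (Mon, Fri, Sat, Sun): 92 × 4 = 368.
The 6 extra days are Monday, Tuesday, Wednesday, Thursday, Friday, Saturday — 3 of them qualify.
Total: 368 + 3 = 371.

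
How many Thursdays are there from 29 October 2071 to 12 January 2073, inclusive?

64

29 October 2071 is a Thursday.
That's 442 days from start to end, counting both.
442 = 7 × 63 + 1, so there are 63 full weeks plus 1 extra day.
Each full week contributes one Thursday: 63 so far.
The 1 extra day is Thu — 1 of them qualifies.
Total: 63 + 1 = 64.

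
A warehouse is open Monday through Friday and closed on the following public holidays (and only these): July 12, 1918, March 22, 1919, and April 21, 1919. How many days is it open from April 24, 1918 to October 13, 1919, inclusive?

April 24, 1918 is a Wednesday.
That's 538 days from start to end, counting both.
538 = 7 × 76 + 6, so there are 76 full weeks plus 6 extra days.
Each full week contributes 5 weekdays (Mon–Fri): 76 × 5 = 380.
The 6 extra days are Wed, Thu, Fri, Sat, Sun, Mon — 4 of them qualify.
Total: 380 + 4 = 384.
Holidays: July 12, 1918 (Fri); March 22, 1919 (Sat); April 21, 1919 (Mon).
2 of the 3 holidays fall on weekdays; the rest are weekends and were already excluded.
Business days: 384 − 2 = 382.

382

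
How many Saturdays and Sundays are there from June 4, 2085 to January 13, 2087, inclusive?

June 4, 2085 is a Monday.
That's 589 days from start to end, counting both.
589 = 7 × 84 + 1, so there are 84 full weeks plus 1 extra day.
Each full week contributes 2 weekend days (Sat, Sun): 84 × 2 = 168.
The 1 extra day is Monday — none qualify.
Total: 168 + 0 = 168.

168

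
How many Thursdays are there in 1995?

Jan 1, 1995 is a Sunday.
That's 365 days from start to end, counting both.
365 = 7 × 52 + 1, so there are 52 full weeks plus 1 extra day.
Each full week contributes one Thursday: 52 so far.
The 1 extra day is Sun — none qualify.
Total: 52 + 0 = 52.

52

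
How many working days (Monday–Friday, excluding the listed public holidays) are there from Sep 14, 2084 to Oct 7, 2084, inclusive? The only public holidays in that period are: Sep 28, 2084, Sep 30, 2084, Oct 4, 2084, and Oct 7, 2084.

Sep 14, 2084 is a Thursday.
That's 24 days from start to end, counting both.
24 = 7 × 3 + 3, so there are 3 full weeks plus 3 extra days.
Each full week contributes 5 weekdays (Mon–Fri): 3 × 5 = 15.
The 3 extra days are Thu, Fri, Sat — 2 of them qualify.
Total: 15 + 2 = 17.
Holidays: Sep 28, 2084 (Thu); Sep 30, 2084 (Sat); Oct 4, 2084 (Wed); Oct 7, 2084 (Sat).
2 of the 4 holidays fall on weekdays; the rest are weekends and were already excluded.
Business days: 17 − 2 = 15.

15 working days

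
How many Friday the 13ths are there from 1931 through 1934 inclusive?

8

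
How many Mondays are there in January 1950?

5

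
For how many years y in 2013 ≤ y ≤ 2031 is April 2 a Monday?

Day of week of April 2 in each year:
2013: Tue, 2014: Wed, 2015: Thu, 2016: Sat, 2017: Sun, 2018: Mon ✓, 2019: Tue, 2020: Thu, 2021: Fri, 2022: Sat, 2023: Sun, 2024: Tue, 2025: Wed, 2026: Thu, 2027: Fri, 2028: Sun, 2029: Mon ✓, 2030: Tue, 2031: Wed
Mondays: 2018, 2029.

2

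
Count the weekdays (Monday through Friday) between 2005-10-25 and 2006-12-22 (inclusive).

304

2005-10-25 is a Tuesday.
That's 424 days from start to end, counting both.
424 = 7 × 60 + 4, so there are 60 full weeks plus 4 extra days.
Each full week contributes 5 weekdays (Mon–Fri): 60 × 5 = 300.
The 4 extra days are Tue, Wed, Thu, Fri — 4 of them qualify.
Total: 300 + 4 = 304.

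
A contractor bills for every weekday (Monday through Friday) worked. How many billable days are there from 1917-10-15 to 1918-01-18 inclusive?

1917-10-15 is a Monday.
From 1917-10-15 to 1918-01-18 is 96 days inclusive.
96 = 7 × 13 + 5, so there are 13 full weeks plus 5 extra days.
Each full week contributes 5 weekdays (Mon–Fri): 13 × 5 = 65.
The 5 extra days are Monday, Tuesday, Wednesday, Thursday, Friday — 5 of them qualify.
Total: 65 + 5 = 70.

70 weekdays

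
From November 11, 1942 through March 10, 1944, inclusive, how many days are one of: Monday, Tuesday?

November 11, 1942 is a Wednesday.
That's 486 days from start to end, counting both.
486 = 7 × 69 + 3, so there are 69 full weeks plus 3 extra days.
Each full week contributes 2 days from the set (Mon, Tue): 69 × 2 = 138.
The 3 extra days are Wed, Thu, Fri — none qualify.
Total: 138 + 0 = 138.

138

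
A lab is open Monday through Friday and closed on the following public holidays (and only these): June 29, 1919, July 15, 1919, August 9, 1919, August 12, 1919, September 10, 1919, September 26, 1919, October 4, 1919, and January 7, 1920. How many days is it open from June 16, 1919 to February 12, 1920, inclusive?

169

June 16, 1919 is a Monday.
The range spans 242 days (inclusive of both endpoints).
242 = 7 × 34 + 4, so there are 34 full weeks plus 4 extra days.
Each full week contributes 5 weekdays (Mon–Fri): 34 × 5 = 170.
The 4 extra days are Monday, Tuesday, Wednesday, Thursday — 4 of them qualify.
Total: 170 + 4 = 174.
Holidays: June 29, 1919 (Sun); July 15, 1919 (Tue); August 9, 1919 (Sat); August 12, 1919 (Tue); September 10, 1919 (Wed); September 26, 1919 (Fri); October 4, 1919 (Sat); January 7, 1920 (Wed).
5 of the 8 holidays fall on weekdays; the rest are weekends and were already excluded.
Business days: 174 − 5 = 169.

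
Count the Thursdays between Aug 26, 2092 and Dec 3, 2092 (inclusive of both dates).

14

Aug 26, 2092 is a Tuesday.
That's 100 days from start to end, counting both.
100 = 7 × 14 + 2, so there are 14 full weeks plus 2 extra days.
Each full week contributes one Thursday: 14 so far.
The 2 extra days are Tuesday, Wednesday — none qualify.
Total: 14 + 0 = 14.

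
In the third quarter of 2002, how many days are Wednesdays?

1 July 2002 is a Monday.
That's 92 days from start to end, counting both.
92 = 7 × 13 + 1, so there are 13 full weeks plus 1 extra day.
Each full week contributes one Wednesday: 13 so far.
The 1 extra day is Monday — none qualify.
Total: 13 + 0 = 13.

13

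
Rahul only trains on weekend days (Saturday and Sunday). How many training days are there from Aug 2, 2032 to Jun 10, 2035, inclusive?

298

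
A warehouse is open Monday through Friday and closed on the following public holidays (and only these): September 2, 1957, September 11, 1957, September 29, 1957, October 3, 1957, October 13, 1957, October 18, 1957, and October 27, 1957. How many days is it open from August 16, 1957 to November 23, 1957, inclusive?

67

August 16, 1957 is a Friday.
That's 100 days from start to end, counting both.
100 = 7 × 14 + 2, so there are 14 full weeks plus 2 extra days.
Each full week contributes 5 weekdays (Mon–Fri): 14 × 5 = 70.
The 2 extra days are Friday, Saturday — 1 of them qualifies.
Total: 70 + 1 = 71.
Holidays: September 2, 1957 (Mon); September 11, 1957 (Wed); September 29, 1957 (Sun); October 3, 1957 (Thu); October 13, 1957 (Sun); October 18, 1957 (Fri); October 27, 1957 (Sun).
4 of the 7 holidays fall on weekdays; the rest are weekends and were already excluded.
Business days: 71 − 4 = 67.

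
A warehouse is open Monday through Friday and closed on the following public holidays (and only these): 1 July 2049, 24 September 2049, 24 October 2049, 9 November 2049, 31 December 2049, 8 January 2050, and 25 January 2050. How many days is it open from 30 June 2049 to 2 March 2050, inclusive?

30 June 2049 is a Wednesday.
From 30 June 2049 to 2 March 2050 is 246 days inclusive.
246 = 7 × 35 + 1, so there are 35 full weeks plus 1 extra day.
Each full week contributes 5 weekdays (Mon–Fri): 35 × 5 = 175.
The 1 extra day is Wednesday — 1 of them qualifies.
Total: 175 + 1 = 176.
Holidays: 1 July 2049 (Thu); 24 September 2049 (Fri); 24 October 2049 (Sun); 9 November 2049 (Tue); 31 December 2049 (Fri); 8 January 2050 (Sat); 25 January 2050 (Tue).
5 of the 7 holidays fall on weekdays; the rest are weekends and were already excluded.
Business days: 176 − 5 = 171.

171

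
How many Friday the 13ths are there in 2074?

The 13th falls on a Friday when the month's 13th has weekday Fri.
Jan 13 is Sat; Feb 13 is Tue; Mar 13 is Tue; Apr 13 is Fri ✓; May 13 is Sun; Jun 13 is Wed; Jul 13 is Fri ✓; Aug 13 is Mon; Sep 13 is Thu; Oct 13 is Sat; Nov 13 is Tue; Dec 13 is Thu.
Friday the 13ths: Apr, Jul.

2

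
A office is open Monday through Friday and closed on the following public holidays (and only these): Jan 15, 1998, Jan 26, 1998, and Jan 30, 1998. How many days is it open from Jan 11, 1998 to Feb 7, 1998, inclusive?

Jan 11, 1998 is a Sunday.
That's 28 days from start to end, counting both.
28 = 7 × 4, so the span is exactly 4 full weeks.
Each full week contributes 5 weekdays (Mon–Fri): 4 × 5 = 20.
Holidays: Jan 15, 1998 (Thu); Jan 26, 1998 (Mon); Jan 30, 1998 (Fri).
All 3 holidays fall on weekdays, so subtract 3.
Business days: 20 − 3 = 17.

17 business days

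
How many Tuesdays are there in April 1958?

1 April 1958 is a Tuesday.
That's 30 days from start to end, counting both.
30 = 7 × 4 + 2, so there are 4 full weeks plus 2 extra days.
Each full week contributes one Tuesday: 4 so far.
The 2 extra days are Tue, Wed — 1 of them qualifies.
Total: 4 + 1 = 5.

5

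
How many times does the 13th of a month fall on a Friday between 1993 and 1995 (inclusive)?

4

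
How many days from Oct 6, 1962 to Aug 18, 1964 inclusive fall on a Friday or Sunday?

195

Oct 6, 1962 is a Saturday.
The range spans 683 days (inclusive of both endpoints).
683 = 7 × 97 + 4, so there are 97 full weeks plus 4 extra days.
Each full week contributes 2 days from the set (Fri, Sun): 97 × 2 = 194.
The 4 extra days are Saturday, Sunday, Monday, Tuesday — 1 of them qualifies.
Total: 194 + 1 = 195.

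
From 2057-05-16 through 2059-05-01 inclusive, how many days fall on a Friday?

2057-05-16 is a Wednesday.
That's 716 days from start to end, counting both.
716 = 7 × 102 + 2, so there are 102 full weeks plus 2 extra days.
Each full week contributes one Friday: 102 so far.
The 2 extra days are Wed, Thu — none qualify.
Total: 102 + 0 = 102.

102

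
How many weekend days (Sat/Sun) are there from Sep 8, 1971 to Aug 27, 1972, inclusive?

Sep 8, 1971 is a Wednesday.
That's 355 days from start to end, counting both.
355 = 7 × 50 + 5, so there are 50 full weeks plus 5 extra days.
Each full week contributes 2 weekend days (Sat, Sun): 50 × 2 = 100.
The 5 extra days are Wednesday, Thursday, Friday, Saturday, Sunday — 2 of them qualify.
Total: 100 + 2 = 102.

102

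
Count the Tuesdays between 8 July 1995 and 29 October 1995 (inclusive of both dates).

8 July 1995 is a Saturday.
The range spans 114 days (inclusive of both endpoints).
114 = 7 × 16 + 2, so there are 16 full weeks plus 2 extra days.
Each full week contributes one Tuesday: 16 so far.
The 2 extra days are Saturday, Sunday — none qualify.
Total: 16 + 0 = 16.

16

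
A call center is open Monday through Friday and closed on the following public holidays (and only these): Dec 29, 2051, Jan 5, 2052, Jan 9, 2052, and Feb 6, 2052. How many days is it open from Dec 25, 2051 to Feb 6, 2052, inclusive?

28

Dec 25, 2051 is a Monday.
The range spans 44 days (inclusive of both endpoints).
44 = 7 × 6 + 2, so there are 6 full weeks plus 2 extra days.
Each full week contributes 5 weekdays (Mon–Fri): 6 × 5 = 30.
The 2 extra days are Monday, Tuesday — 2 of them qualify.
Total: 30 + 2 = 32.
Holidays: Dec 29, 2051 (Fri); Jan 5, 2052 (Fri); Jan 9, 2052 (Tue); Feb 6, 2052 (Tue).
All 4 holidays fall on weekdays, so subtract 4.
Business days: 32 − 4 = 28.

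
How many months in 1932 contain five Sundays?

A month has five Sundays exactly when Sunday falls within its first (length − 28) days.
Jan: 31 days, starts Fri → 5 of Fri, Sat, Sun ✓
Feb: 29 days, starts Mon → 5 of Mon
Mar: 31 days, starts Tue → 5 of Tue, Wed, Thu
Apr: 30 days, starts Fri → 5 of Fri, Sat
May: 31 days, starts Sun → 5 of Sun, Mon, Tue ✓
Jun: 30 days, starts Wed → 5 of Wed, Thu
Jul: 31 days, starts Fri → 5 of Fri, Sat, Sun ✓
Aug: 31 days, starts Mon → 5 of Mon, Tue, Wed
Sep: 30 days, starts Thu → 5 of Thu, Fri
Oct: 31 days, starts Sat → 5 of Sat, Sun, Mon ✓
Nov: 30 days, starts Tue → 5 of Tue, Wed
Dec: 31 days, starts Thu → 5 of Thu, Fri, Sat
Months with five Sundays: Jan, May, Jul, Oct.

4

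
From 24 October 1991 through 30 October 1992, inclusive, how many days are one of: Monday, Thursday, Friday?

24 October 1991 is a Thursday.
That's 373 days from start to end, counting both.
373 = 7 × 53 + 2, so there are 53 full weeks plus 2 extra days.
Each full week contributes 3 days from the set (Mon, Thu, Fri): 53 × 3 = 159.
The 2 extra days are Thursday, Friday — 2 of them qualify.
Total: 159 + 2 = 161.

161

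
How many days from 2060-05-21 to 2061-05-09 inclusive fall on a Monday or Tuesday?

2060-05-21 is a Friday.
That's 354 days from start to end, counting both.
354 = 7 × 50 + 4, so there are 50 full weeks plus 4 extra days.
Each full week contributes 2 days from the set (Mon, Tue): 50 × 2 = 100.
The 4 extra days are Friday, Saturday, Sunday, Monday — 1 of them qualifies.
Total: 100 + 1 = 101.

101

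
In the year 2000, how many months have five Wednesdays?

4

A month has five Wednesdays exactly when Wednesday falls within its first (length − 28) days.
Jan: 31 days, starts Sat → 5 of Sat, Sun, Mon
Feb: 29 days, starts Tue → 5 of Tue
Mar: 31 days, starts Wed → 5 of Wed, Thu, Fri ✓
Apr: 30 days, starts Sat → 5 of Sat, Sun
May: 31 days, starts Mon → 5 of Mon, Tue, Wed ✓
Jun: 30 days, starts Thu → 5 of Thu, Fri
Jul: 31 days, starts Sat → 5 of Sat, Sun, Mon
Aug: 31 days, starts Tue → 5 of Tue, Wed, Thu ✓
Sep: 30 days, starts Fri → 5 of Fri, Sat
Oct: 31 days, starts Sun → 5 of Sun, Mon, Tue
Nov: 30 days, starts Wed → 5 of Wed, Thu ✓
Dec: 31 days, starts Fri → 5 of Fri, Sat, Sun
Months with five Wednesdays: Mar, May, Aug, Nov.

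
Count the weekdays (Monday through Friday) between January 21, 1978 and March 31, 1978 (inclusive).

January 21, 1978 is a Saturday.
That's 70 days from start to end, counting both.
70 = 7 × 10, so the span is exactly 10 full weeks.
Each full week contributes 5 weekdays (Mon–Fri): 10 × 5 = 50.
Total: 50.

50 weekdays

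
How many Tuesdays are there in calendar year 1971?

52

January 1, 1971 is a Friday.
From January 1, 1971 to December 31, 1971 is 365 days inclusive.
365 = 7 × 52 + 1, so there are 52 full weeks plus 1 extra day.
Each full week contributes one Tuesday: 52 so far.
The 1 extra day is Friday — none qualify.
Total: 52 + 0 = 52.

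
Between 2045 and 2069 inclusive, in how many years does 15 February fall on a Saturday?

Day of week of February 15 in each year:
2045: Wed, 2046: Thu, 2047: Fri, 2048: Sat ✓, 2049: Mon, 2050: Tue, 2051: Wed, 2052: Thu, 2053: Sat ✓, 2054: Sun, 2055: Mon, 2056: Tue, 2057: Thu, 2058: Fri, 2059: Sat ✓, 2060: Sun, 2061: Tue, 2062: Wed, 2063: Thu, 2064: Fri, 2065: Sun, 2066: Mon, 2067: Tue, 2068: Wed, 2069: Fri
Saturdays: 2048, 2053, 2059.

3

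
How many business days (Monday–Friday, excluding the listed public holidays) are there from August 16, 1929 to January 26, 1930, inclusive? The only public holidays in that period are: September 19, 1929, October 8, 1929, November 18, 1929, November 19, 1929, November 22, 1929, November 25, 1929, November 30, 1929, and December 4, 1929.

August 16, 1929 is a Friday.
From August 16, 1929 to January 26, 1930 is 164 days inclusive.
164 = 7 × 23 + 3, so there are 23 full weeks plus 3 extra days.
Each full week contributes 5 weekdays (Mon–Fri): 23 × 5 = 115.
The 3 extra days are Fri, Sat, Sun — 1 of them qualifies.
Total: 115 + 1 = 116.
Holidays: September 19, 1929 (Thu); October 8, 1929 (Tue); November 18, 1929 (Mon); November 19, 1929 (Tue); November 22, 1929 (Fri); November 25, 1929 (Mon); November 30, 1929 (Sat); December 4, 1929 (Wed).
7 of the 8 holidays fall on weekdays; the rest are weekends and were already excluded.
Business days: 116 − 7 = 109.

109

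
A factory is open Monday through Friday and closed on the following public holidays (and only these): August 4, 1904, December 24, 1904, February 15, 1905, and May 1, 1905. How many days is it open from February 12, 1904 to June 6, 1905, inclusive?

340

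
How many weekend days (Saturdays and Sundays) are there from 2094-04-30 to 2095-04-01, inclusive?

96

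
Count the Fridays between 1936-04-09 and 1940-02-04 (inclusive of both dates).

200

1936-04-09 is a Thursday.
From 1936-04-09 to 1940-02-04 is 1397 days inclusive.
1397 = 7 × 199 + 4, so there are 199 full weeks plus 4 extra days.
Each full week contributes one Friday: 199 so far.
The 4 extra days are Thu, Fri, Sat, Sun — 1 of them qualifies.
Total: 199 + 1 = 200.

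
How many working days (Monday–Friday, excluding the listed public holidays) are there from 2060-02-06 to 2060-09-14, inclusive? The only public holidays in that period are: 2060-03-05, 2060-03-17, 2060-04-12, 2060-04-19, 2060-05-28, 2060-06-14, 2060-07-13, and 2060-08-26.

150 working days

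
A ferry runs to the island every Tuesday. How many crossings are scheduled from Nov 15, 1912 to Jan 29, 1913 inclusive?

Nov 15, 1912 is a Friday.
That's 76 days from start to end, counting both.
76 = 7 × 10 + 6, so there are 10 full weeks plus 6 extra days.
Each full week contributes one Tuesday: 10 so far.
The 6 extra days are Fri, Sat, Sun, Mon, Tue, Wed — 1 of them qualifies.
Total: 10 + 1 = 11.

11 Tuesdays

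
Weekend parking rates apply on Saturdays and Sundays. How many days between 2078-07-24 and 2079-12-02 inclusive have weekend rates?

2078-07-24 is a Sunday.
That's 497 days from start to end, counting both.
497 = 7 × 71, so the span is exactly 71 full weeks.
Each full week contributes 2 weekend days (Sat, Sun): 71 × 2 = 142.
Total: 142.

142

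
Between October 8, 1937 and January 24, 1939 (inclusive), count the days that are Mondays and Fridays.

136

October 8, 1937 is a Friday.
From October 8, 1937 to January 24, 1939 is 474 days inclusive.
474 = 7 × 67 + 5, so there are 67 full weeks plus 5 extra days.
Each full week contributes 2 days from the set (Mon, Fri): 67 × 2 = 134.
The 5 extra days are Friday, Saturday, Sunday, Monday, Tuesday — 2 of them qualify.
Total: 134 + 2 = 136.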